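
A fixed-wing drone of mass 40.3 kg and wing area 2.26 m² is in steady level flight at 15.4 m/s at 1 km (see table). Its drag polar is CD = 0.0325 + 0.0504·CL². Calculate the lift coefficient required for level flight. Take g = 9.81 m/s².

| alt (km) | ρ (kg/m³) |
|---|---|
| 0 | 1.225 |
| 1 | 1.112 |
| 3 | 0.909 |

CL = 1.33

At 1 km, from the table: ρ = 1.112 kg/m³.
Weight W = mg = 40.3 × 9.81 = 395.34 N; in level flight L = W.
q = ½ρv² = ½ × 1.112 × 15.4² = 131.9 Pa.
CL = 2W/(ρv²S) = 2×395.34/(1.112×15.4²×2.26) = 1.327.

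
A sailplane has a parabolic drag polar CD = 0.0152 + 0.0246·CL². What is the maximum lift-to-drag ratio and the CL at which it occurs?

For CD = CD0 + K·CL², (L/D)max occurs at CL* = √(CD0/K) and equals 1/(2√(K·CD0)).
(L/D)max = 1/(2√(0.0246 × 0.0152)) = 1/(2 × 0.01934) = 25.9
CL* = √(0.0152/0.0246) = 0.786

(L/D)max = 25.9, at CL = 0.786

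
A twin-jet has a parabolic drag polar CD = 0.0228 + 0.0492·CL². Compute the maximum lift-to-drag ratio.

For CD = CD0 + K·CL², (L/D)max occurs at CL* = √(CD0/K) and equals 1/(2√(K·CD0)).
(L/D)max = 1/(2√(0.0492 × 0.0228)) = 1/(2 × 0.03349) = 14.9

(L/D)max = 14.9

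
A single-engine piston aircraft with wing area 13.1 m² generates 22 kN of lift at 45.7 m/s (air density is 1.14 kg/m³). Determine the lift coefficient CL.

From L = ½ρv²S·CL, rearranging gives CL = 2L/(ρv²S).
CL = 2 × 22000 / (1.14 × 45.7² × 13.1) = 1.41

CL = 1.41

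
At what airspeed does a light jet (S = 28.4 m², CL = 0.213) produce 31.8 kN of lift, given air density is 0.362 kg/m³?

v = 170 m/s

L = ½ρv²S·CL ⇒ v = √(2L/(ρ·S·CL))
v = √(2 × 31800 / (0.362 × 28.4 × 0.213)) = √29040 = 170 m/s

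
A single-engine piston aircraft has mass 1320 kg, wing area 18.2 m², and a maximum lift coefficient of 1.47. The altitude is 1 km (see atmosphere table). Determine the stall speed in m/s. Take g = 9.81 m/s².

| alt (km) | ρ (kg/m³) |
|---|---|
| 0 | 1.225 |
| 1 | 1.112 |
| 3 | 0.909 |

V_stall = 29.5 m/s

At 1 km, from the table: ρ = 1.112 kg/m³.
Stall occurs when L = W at CL,max. W = mg = 1320 × 9.81 = 12950 N.
V_stall = √(2W/(ρ·S·CL,max)) = √(2 × 12950 / (1.112 × 18.2 × 1.47))
V_stall = √870.5 = 29.5 m/s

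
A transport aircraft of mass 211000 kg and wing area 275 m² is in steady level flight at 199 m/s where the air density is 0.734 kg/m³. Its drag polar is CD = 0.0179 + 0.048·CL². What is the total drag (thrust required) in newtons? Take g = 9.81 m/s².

D = 1.23×10^5 N

In steady level flight, lift balances weight: W = mg = 211000 × 9.81 = 2.0699×10^6 N.
Dynamic pressure q = 0.5 × 0.734 × 199² = 14530 Pa.
Required CL = L/(qS) = 2.0699×10^6/(14530·275) = 0.5179.
CD = 0.0179 + 0.048 × 0.5179² = 0.03077.
D = q·S·CD = 14530 × 275 × 0.03077 = 1.23×10^5 N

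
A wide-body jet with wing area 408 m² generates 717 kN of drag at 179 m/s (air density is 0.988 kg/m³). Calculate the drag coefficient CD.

From D = ½ρv²S·CD, rearranging gives CD = 2D/(ρv²S).
CD = 2 × 7.17×10^5 / (0.988 × 179² × 408) = 0.111

CD = 0.111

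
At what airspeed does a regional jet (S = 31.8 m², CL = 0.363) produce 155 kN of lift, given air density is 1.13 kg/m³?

L = ½ρv²S·CL ⇒ v = √(2L/(ρ·S·CL))
v = √(2 × 1.55×10^5 / (1.13 × 31.8 × 0.363)) = √23770 = 154 m/s

v = 154 m/s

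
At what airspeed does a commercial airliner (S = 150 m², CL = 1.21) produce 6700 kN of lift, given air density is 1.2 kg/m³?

L = ½ρv²S·CL ⇒ v = √(2L/(ρ·S·CL))
v = √(2 × 6.7×10^6 / (1.2 × 150 × 1.21)) = √61520 = 248 m/s

v = 248 m/s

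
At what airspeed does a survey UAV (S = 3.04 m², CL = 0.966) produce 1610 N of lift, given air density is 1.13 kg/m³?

v = 31.2 m/s

L = ½ρv²S·CL ⇒ v = √(2L/(ρ·S·CL))
v = √(2 × 1610 / (1.13 × 3.04 × 0.966)) = √970.3 = 31.2 m/s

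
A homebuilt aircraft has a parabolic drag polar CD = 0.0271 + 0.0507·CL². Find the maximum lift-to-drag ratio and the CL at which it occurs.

For CD = CD0 + K·CL², (L/D)max occurs at CL* = √(CD0/K) and equals 1/(2√(K·CD0)).
(L/D)max = 1/(2√(0.0507 × 0.0271)) = 1/(2 × 0.03707) = 13.5
CL* = √(0.0271/0.0507) = 0.731

(L/D)max = 13.5, at CL = 0.731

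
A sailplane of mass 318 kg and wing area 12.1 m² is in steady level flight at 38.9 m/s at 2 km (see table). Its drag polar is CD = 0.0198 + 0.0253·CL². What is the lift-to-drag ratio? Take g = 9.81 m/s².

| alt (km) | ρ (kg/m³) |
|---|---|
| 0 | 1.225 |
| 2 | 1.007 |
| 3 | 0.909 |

L/D = 14.9

At 2 km, from the table: ρ = 1.007 kg/m³.
Level flight ⇒ L = W = m·g = 318 × 9.81 = 3119.6 N.
q = ½ρv² = ½ × 1.007 × 38.9² = 761.9 Pa.
Required CL = L/(qS) = 3119.6/(761.9·12.1) = 0.3384.
CD = 0.0198 + 0.0253 × 0.3384² = 0.0227.
L/D = CL/CD = 0.3384 / 0.0227 = 14.9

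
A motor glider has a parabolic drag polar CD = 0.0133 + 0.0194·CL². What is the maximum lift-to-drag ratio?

For CD = CD0 + K·CL², (L/D)max occurs at CL* = √(CD0/K) and equals 1/(2√(K·CD0)).
(L/D)max = 1/(2√(0.0194 × 0.0133)) = 1/(2 × 0.01606) = 31.1

(L/D)max = 31.1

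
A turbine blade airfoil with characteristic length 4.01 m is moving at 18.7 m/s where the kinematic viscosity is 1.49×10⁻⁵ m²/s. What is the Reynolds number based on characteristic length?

Re = v·c/ν = 18.7 × 4.01 / (1.49×10⁻⁵) = 5.03×10^6

Re = 5.03×10^6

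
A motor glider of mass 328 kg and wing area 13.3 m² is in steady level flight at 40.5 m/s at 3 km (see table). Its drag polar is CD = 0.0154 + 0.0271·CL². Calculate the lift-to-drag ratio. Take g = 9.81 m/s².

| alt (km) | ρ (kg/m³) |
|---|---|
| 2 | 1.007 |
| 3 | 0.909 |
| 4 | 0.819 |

L/D = 17.8

At 3 km, from the table: ρ = 0.909 kg/m³.
Weight W = mg = 328 × 9.81 = 3217.7 N; in level flight L = W.
q = ½ρv² = ½ × 0.909 × 40.5² = 745.5 Pa.
CL = W/(q·S) = 3217.7 / (745.5 × 13.3) = 0.3245.
CD = 0.0154 + 0.0271 × 0.3245² = 0.01825.
L/D = CL/CD = 0.3245 / 0.01825 = 17.8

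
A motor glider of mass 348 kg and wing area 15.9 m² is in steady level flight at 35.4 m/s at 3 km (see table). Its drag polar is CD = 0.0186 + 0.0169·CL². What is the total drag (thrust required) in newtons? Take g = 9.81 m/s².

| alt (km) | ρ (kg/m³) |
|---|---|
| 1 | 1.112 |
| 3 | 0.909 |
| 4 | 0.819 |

At 3 km, from the table: ρ = 0.909 kg/m³.
In steady level flight, lift balances weight: W = mg = 348 × 9.81 = 3413.9 N.
Dynamic pressure q = 0.5 × 0.909 × 35.4² = 569.6 Pa.
Required CL = L/(qS) = 3413.9/(569.6·15.9) = 0.377.
CD = 0.0186 + 0.0169 × 0.377² = 0.021.
D = q·S·CD = 569.6 × 15.9 × 0.021 = 190.2 N

D = 190 N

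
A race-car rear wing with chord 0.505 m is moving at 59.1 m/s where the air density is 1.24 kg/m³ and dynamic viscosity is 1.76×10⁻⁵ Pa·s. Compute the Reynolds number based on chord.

Re = 2.1×10^6

Re = ρ·v·c/μ = 1.24 × 59.1 × 0.505 / (1.76×10⁻⁵) = 2.1×10^6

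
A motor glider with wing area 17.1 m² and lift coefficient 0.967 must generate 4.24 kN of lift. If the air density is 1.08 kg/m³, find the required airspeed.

v = 21.8 m/s

L = ½ρv²S·CL ⇒ v = √(2L/(ρ·S·CL))
v = √(2 × 4240 / (1.08 × 17.1 × 0.967)) = √474.8 = 21.8 m/s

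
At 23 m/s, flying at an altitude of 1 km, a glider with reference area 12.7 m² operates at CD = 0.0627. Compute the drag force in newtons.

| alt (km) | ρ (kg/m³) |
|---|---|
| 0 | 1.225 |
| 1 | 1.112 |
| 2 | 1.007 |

At 1 km, from the table: ρ = 1.112 kg/m³.
Dynamic pressure q = ½ρv² = ½ × 1.112 × 23² = 294.1 Pa.
D = q·S·CD = 294.1 × 12.7 × 0.0627 = 234 N

D = 234 N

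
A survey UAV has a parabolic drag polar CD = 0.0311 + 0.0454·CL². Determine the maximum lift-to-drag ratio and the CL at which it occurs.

For CD = CD0 + K·CL², (L/D)max occurs at CL* = √(CD0/K) and equals 1/(2√(K·CD0)).
(L/D)max = 1/(2√(0.0454 × 0.0311)) = 1/(2 × 0.03758) = 13.3
CL* = √(0.0311/0.0454) = 0.828

(L/D)max = 13.3, at CL = 0.828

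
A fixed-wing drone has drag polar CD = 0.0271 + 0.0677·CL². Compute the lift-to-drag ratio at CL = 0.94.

L/D = 10.8

CD = 0.0271 + 0.0677 × 0.94² = 0.08692
L/D = CL/CD = 0.94 / 0.08692 = 10.8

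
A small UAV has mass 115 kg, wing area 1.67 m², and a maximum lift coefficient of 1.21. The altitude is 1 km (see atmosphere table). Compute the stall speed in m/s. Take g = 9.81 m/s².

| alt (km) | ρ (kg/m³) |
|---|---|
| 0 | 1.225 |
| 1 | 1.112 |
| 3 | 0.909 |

V_stall = 31.7 m/s

At 1 km, from the table: ρ = 1.112 kg/m³.
Weight W = mg = 115 × 9.81 = 1128 N.
From L = ½ρV²S·CL,max = W: V_stall = √(2W/(ρSCL,max)) = √(2·1128/(1.112·1.67·1.21))
V_stall = √1004 = 31.7 m/s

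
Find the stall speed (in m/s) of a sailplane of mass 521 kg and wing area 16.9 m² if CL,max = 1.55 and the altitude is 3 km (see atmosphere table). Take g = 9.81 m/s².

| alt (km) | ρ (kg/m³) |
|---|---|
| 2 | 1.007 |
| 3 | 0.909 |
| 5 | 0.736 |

At 3 km, from the table: ρ = 0.909 kg/m³.
Weight W = mg = 521 × 9.81 = 5111 N.
From L = ½ρV²S·CL,max = W: V_stall = √(2W/(ρSCL,max)) = √(2·5111/(0.909·16.9·1.55))
V_stall = √429.3 = 20.7 m/s

V_stall = 20.7 m/s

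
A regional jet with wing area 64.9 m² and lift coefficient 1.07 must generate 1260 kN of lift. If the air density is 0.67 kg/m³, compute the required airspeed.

v = 233 m/s

L = ½ρv²S·CL ⇒ v = √(2L/(ρ·S·CL))
v = √(2 × 1.26×10^6 / (0.67 × 64.9 × 1.07)) = √54160 = 233 m/s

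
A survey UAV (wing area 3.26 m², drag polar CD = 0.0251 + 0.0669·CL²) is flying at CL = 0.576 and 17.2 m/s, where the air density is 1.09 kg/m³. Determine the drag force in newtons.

D = 24.9 N

CD = 0.0251 + 0.0669 × 0.576² = 0.0473
D = ½ρv²S·CD = ½ × 1.09 × 17.2² × 3.26 × 0.0473 = 24.9 N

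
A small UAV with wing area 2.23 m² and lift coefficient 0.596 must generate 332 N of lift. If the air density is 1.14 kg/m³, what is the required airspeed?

v = 20.9 m/s

L = ½ρv²S·CL ⇒ v = √(2L/(ρ·S·CL))
v = √(2 × 332 / (1.14 × 2.23 × 0.596)) = √438.2 = 20.9 m/s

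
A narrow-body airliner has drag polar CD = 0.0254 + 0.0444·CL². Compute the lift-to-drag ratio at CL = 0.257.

CD = 0.0254 + 0.0444 × 0.257² = 0.02833
L/D = CL/CD = 0.257 / 0.02833 = 9.07

L/D = 9.07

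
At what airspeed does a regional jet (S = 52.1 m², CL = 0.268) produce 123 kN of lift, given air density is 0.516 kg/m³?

L = ½ρv²S·CL ⇒ v = √(2L/(ρ·S·CL))
v = √(2 × 1.23×10^5 / (0.516 × 52.1 × 0.268)) = √34140 = 185 m/s

v = 185 m/s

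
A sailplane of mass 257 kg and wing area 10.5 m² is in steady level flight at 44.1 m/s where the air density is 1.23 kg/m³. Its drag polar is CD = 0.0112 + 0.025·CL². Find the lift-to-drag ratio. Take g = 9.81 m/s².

L/D = 16.4

Level flight ⇒ L = W = m·g = 257 × 9.81 = 2521.2 N.
q = ½ρv² = ½ × 1.23 × 44.1² = 1196 Pa.
CL = 2W/(ρv²S) = 2×2521.2/(1.23×44.1²×10.5) = 0.2008.
CD = 0.0112 + 0.025 × 0.2008² = 0.01221.
L/D = CL/CD = 0.2008 / 0.01221 = 16.4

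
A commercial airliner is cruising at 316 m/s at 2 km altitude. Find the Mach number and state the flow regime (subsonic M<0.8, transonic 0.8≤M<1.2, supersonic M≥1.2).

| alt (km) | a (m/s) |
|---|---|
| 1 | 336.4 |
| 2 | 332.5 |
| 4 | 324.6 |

At 2 km, from the table: a = 332.5 m/s.
M = v/a = 316 / 332.5 = 0.95
M = 0.95 → transonic.

M = 0.95 (transonic)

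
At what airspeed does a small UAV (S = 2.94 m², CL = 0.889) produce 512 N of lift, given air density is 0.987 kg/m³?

L = ½ρv²S·CL ⇒ v = √(2L/(ρ·S·CL))
v = √(2 × 512 / (0.987 × 2.94 × 0.889)) = √396.9 = 19.9 m/s

v = 19.9 m/s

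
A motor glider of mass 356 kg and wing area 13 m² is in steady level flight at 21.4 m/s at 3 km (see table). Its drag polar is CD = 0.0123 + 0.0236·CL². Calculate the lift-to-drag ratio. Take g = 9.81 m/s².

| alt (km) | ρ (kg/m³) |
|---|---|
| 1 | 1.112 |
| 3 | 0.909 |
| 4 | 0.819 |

At 3 km, from the table: ρ = 0.909 kg/m³.
In steady level flight, lift balances weight: W = mg = 356 × 9.81 = 3492.4 N.
q = ½ρv² = ½ × 0.909 × 21.4² = 208.1 Pa.
CL = 2W/(ρv²S) = 2×3492.4/(0.909×21.4²×13) = 1.291.
CD = 0.0123 + 0.0236 × 1.291² = 0.05161.
L/D = CL/CD = 1.291 / 0.05161 = 25

L/D = 25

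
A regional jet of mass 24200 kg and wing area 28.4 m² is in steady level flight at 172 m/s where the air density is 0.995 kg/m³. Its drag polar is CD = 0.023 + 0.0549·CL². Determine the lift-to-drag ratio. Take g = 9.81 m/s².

Weight W = mg = 24200 × 9.81 = 2.374×10^5 N; in level flight L = W.
q = ½ρv² = ½ × 0.995 × 172² = 14720 Pa.
CL = 2W/(ρv²S) = 2×2.374×10^5/(0.995×172²×28.4) = 0.568.
CD = 0.023 + 0.0549 × 0.568² = 0.04071.
L/D = CL/CD = 0.568 / 0.04071 = 14

L/D = 14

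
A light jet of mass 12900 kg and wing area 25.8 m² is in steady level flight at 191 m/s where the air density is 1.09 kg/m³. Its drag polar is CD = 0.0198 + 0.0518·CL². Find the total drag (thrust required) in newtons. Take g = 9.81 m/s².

D = 11800 N

Level flight ⇒ L = W = m·g = 12900 × 9.81 = 1.2655×10^5 N.
Dynamic pressure q = 0.5 × 1.09 × 191² = 19880 Pa.
CL = W/(q·S) = 1.2655×10^5 / (19880 × 25.8) = 0.2467.
CD = 0.0198 + 0.0518 × 0.2467² = 0.02295.
D = q·S·CD = 19880 × 25.8 × 0.02295 = 11770 N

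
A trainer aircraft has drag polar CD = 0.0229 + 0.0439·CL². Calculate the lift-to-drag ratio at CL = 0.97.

L/D = 15.1

CD = 0.0229 + 0.0439 × 0.97² = 0.06421
L/D = CL/CD = 0.97 / 0.06421 = 15.1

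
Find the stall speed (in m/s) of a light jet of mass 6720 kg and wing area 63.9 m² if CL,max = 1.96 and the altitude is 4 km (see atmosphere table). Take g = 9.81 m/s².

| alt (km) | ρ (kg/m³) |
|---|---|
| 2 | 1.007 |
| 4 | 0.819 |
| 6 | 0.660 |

V_stall = 35.9 m/s

At 4 km, from the table: ρ = 0.819 kg/m³.
Stall occurs when L = W at CL,max. W = mg = 6720 × 9.81 = 65920 N.
From L = ½ρV²S·CL,max = W: V_stall = √(2W/(ρSCL,max)) = √(2·65920/(0.819·63.9·1.96))
V_stall = √1285 = 35.9 m/s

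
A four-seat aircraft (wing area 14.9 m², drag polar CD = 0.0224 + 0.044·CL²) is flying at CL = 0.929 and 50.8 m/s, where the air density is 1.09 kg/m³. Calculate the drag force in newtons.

D = 1270 N

CD = 0.0224 + 0.044 × 0.929² = 0.06037
D = ½ρv²S·CD = ½ × 1.09 × 50.8² × 14.9 × 0.06037 = 1270 N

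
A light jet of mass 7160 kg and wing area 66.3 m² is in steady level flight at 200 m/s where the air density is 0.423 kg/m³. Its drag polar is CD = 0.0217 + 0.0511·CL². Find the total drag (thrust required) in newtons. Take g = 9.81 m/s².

Weight W = mg = 7160 × 9.81 = 70240 N; in level flight L = W.
q = ½ρv² = ½ × 0.423 × 200² = 8460 Pa.
Required CL = L/(qS) = 70240/(8460·66.3) = 0.1252.
CD = 0.0217 + 0.0511 × 0.1252² = 0.0225.
D = q·S·CD = 8460 × 66.3 × 0.0225 = 12620 N

D = 12600 N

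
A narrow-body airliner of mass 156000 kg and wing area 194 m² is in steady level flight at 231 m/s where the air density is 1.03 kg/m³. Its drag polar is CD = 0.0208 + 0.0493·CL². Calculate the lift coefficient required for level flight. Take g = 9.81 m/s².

CL = 0.287

Level flight ⇒ L = W = m·g = 156000 × 9.81 = 1.5304×10^6 N.
q = ½ρv² = ½ × 1.03 × 231² = 27480 Pa.
CL = W/(q·S) = 1.5304×10^6 / (27480 × 194) = 0.2871.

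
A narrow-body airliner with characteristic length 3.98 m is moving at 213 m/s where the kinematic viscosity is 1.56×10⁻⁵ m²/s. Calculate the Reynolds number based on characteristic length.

Re = v·c/ν = 213 × 3.98 / (1.56×10⁻⁵) = 5.43×10^7

Re = 5.43×10^7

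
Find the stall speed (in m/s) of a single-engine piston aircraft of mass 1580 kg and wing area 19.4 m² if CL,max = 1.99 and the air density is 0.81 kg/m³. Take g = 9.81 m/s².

At stall, lift equals weight: L = W = m·g = 1580 × 9.81 = 15500 N.
V_stall = √(2W/(ρ·S·CL,max)) = √(2 × 15500 / (0.81 × 19.4 × 1.99))
V_stall = √991.3 = 31.5 m/s

V_stall = 31.5 m/s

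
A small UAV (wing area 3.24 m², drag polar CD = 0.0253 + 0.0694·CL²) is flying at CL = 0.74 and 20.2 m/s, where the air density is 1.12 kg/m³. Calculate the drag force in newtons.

CD = 0.0253 + 0.0694 × 0.74² = 0.0633
D = ½ρv²S·CD = ½ × 1.12 × 20.2² × 3.24 × 0.0633 = 46.9 N

D = 46.9 N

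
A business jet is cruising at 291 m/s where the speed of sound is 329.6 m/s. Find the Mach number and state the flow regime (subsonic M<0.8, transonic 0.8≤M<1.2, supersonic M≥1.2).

M = 0.883 (transonic)

M = v/a = 291 / 329.6 = 0.883
M = 0.883 → transonic.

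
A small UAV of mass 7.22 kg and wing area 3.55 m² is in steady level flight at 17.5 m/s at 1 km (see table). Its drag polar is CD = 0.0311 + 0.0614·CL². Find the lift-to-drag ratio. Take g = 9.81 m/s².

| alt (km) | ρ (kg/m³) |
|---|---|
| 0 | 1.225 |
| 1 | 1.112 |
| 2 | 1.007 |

At 1 km, from the table: ρ = 1.112 kg/m³.
Weight W = mg = 7.22 × 9.81 = 70.828 N; in level flight L = W.
Dynamic pressure q = 0.5 × 1.112 × 17.5² = 170.3 Pa.
Required CL = L/(qS) = 70.828/(170.3·3.55) = 0.1172.
CD = 0.0311 + 0.0614 × 0.1172² = 0.03194.
L/D = CL/CD = 0.1172 / 0.03194 = 3.67

L/D = 3.67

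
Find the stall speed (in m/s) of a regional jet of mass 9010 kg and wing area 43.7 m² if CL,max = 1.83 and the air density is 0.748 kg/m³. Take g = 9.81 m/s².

V_stall = 54.4 m/s

Weight W = mg = 9010 × 9.81 = 88390 N.
V_stall = √(2W/(ρ·S·CL,max)) = √(2 × 88390 / (0.748 × 43.7 × 1.83))
V_stall = √2955 = 54.4 m/s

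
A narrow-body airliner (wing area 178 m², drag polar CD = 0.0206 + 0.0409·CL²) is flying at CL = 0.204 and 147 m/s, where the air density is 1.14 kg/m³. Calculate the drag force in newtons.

D = 48900 N

CD = 0.0206 + 0.0409 × 0.204² = 0.0223
D = ½ρv²S·CD = ½ × 1.14 × 147² × 178 × 0.0223 = 48900 N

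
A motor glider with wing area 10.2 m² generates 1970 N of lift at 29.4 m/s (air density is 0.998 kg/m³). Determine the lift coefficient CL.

CL = 0.448

From L = ½ρv²S·CL, rearranging gives CL = 2L/(ρv²S).
CL = 2 × 1970 / (0.998 × 29.4² × 10.2) = 0.448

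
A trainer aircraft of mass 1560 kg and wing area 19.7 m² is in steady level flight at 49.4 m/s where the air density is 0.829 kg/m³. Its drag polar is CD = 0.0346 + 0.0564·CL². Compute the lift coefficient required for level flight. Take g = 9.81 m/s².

CL = 0.768

In steady level flight, lift balances weight: W = mg = 1560 × 9.81 = 15304 N.
Dynamic pressure q = 0.5 × 0.829 × 49.4² = 1012 Pa.
Required CL = L/(qS) = 15304/(1012·19.7) = 0.768.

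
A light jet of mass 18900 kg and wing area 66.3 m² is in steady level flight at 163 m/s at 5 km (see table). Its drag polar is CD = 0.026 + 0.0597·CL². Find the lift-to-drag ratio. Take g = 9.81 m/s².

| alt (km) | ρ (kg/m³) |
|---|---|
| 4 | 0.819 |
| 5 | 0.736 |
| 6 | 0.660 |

At 5 km, from the table: ρ = 0.736 kg/m³.
Weight W = mg = 18900 × 9.81 = 1.8541×10^5 N; in level flight L = W.
Dynamic pressure q = 0.5 × 0.736 × 163² = 9777 Pa.
CL = W/(q·S) = 1.8541×10^5 / (9777 × 66.3) = 0.286.
CD = 0.026 + 0.0597 × 0.286² = 0.03088.
L/D = CL/CD = 0.286 / 0.03088 = 9.26

L/D = 9.26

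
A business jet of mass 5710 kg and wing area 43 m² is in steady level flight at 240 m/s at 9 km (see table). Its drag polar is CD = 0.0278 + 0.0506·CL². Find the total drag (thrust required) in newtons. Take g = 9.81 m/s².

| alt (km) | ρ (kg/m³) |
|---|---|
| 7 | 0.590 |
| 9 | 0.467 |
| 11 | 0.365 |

At 9 km, from the table: ρ = 0.467 kg/m³.
Weight W = mg = 5710 × 9.81 = 56015 N; in level flight L = W.
q = ½ρv² = ½ × 0.467 × 240² = 13450 Pa.
CL = W/(q·S) = 56015 / (13450 × 43) = 0.09686.
CD = 0.0278 + 0.0506 × 0.09686² = 0.02827.
D = q·S·CD = 13450 × 43 × 0.02827 = 16350 N

D = 16400 N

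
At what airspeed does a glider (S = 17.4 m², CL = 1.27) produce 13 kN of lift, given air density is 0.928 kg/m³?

v = 35.6 m/s

L = ½ρv²S·CL ⇒ v = √(2L/(ρ·S·CL))
v = √(2 × 13000 / (0.928 × 17.4 × 1.27)) = √1268 = 35.6 m/s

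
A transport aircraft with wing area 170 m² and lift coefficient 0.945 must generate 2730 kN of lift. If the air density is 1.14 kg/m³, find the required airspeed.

v = 173 m/s

L = ½ρv²S·CL ⇒ v = √(2L/(ρ·S·CL))
v = √(2 × 2.73×10^6 / (1.14 × 170 × 0.945)) = √29810 = 173 m/s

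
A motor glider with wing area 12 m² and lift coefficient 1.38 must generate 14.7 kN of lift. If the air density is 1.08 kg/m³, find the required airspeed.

v = 40.5 m/s

L = ½ρv²S·CL ⇒ v = √(2L/(ρ·S·CL))
v = √(2 × 14700 / (1.08 × 12 × 1.38)) = √1644 = 40.5 m/s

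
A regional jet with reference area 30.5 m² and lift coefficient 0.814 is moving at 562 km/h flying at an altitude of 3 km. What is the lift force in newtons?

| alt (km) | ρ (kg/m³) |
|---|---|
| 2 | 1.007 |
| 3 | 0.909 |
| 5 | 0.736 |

L = 2.75×10^5 N

At 3 km, from the table: ρ = 0.909 kg/m³.
Convert speed: v = 562 km/h ÷ 3.6 = 156.1 m/s.
Dynamic pressure q = ½ρv² = ½ × 0.909 × 156.1² = 11080 Pa.
L = q·S·CL = 11080 × 30.5 × 0.814 = 2.75×10^5 N ≈ 275 kN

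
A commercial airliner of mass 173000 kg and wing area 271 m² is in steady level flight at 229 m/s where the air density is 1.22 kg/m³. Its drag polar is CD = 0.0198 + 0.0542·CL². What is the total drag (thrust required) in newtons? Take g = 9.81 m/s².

D = 1.9×10^5 N

In steady level flight, lift balances weight: W = mg = 173000 × 9.81 = 1.6971×10^6 N.
Dynamic pressure q = 0.5 × 1.22 × 229² = 31990 Pa.
CL = 2W/(ρv²S) = 2×1.6971×10^6/(1.22×229²×271) = 0.1958.
CD = 0.0198 + 0.0542 × 0.1958² = 0.02188.
D = q·S·CD = 31990 × 271 × 0.02188 = 1.897×10^5 N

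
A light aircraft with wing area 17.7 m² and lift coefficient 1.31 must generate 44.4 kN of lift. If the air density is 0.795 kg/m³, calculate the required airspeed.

v = 69.4 m/s

L = ½ρv²S·CL ⇒ v = √(2L/(ρ·S·CL))
v = √(2 × 44400 / (0.795 × 17.7 × 1.31)) = √4817 = 69.4 m/s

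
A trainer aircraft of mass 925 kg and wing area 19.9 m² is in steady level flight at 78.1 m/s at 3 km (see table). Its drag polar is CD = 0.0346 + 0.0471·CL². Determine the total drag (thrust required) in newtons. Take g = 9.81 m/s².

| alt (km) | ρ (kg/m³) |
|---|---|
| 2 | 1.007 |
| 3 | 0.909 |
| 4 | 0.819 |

D = 1980 N

At 3 km, from the table: ρ = 0.909 kg/m³.
Level flight ⇒ L = W = m·g = 925 × 9.81 = 9074.2 N.
Dynamic pressure q = 0.5 × 0.909 × 78.1² = 2772 Pa.
CL = W/(q·S) = 9074.2 / (2772 × 19.9) = 0.1645.
CD = 0.0346 + 0.0471 × 0.1645² = 0.03587.
D = q·S·CD = 2772 × 19.9 × 0.03587 = 1979 N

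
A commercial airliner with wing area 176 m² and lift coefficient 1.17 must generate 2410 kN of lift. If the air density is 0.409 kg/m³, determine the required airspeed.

v = 239 m/s

L = ½ρv²S·CL ⇒ v = √(2L/(ρ·S·CL))
v = √(2 × 2.41×10^6 / (0.409 × 176 × 1.17)) = √57230 = 239 m/s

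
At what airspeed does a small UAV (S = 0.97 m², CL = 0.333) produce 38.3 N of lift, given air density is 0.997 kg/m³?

L = ½ρv²S·CL ⇒ v = √(2L/(ρ·S·CL))
v = √(2 × 38.3 / (0.997 × 0.97 × 0.333)) = √237.9 = 15.4 m/s

v = 15.4 m/s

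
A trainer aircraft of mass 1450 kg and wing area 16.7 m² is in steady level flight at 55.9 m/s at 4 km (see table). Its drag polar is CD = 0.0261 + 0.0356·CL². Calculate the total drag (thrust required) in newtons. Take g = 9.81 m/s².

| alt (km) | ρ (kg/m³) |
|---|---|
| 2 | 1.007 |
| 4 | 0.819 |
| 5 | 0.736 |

D = 895 N

At 4 km, from the table: ρ = 0.819 kg/m³.
Weight W = mg = 1450 × 9.81 = 14224 N; in level flight L = W.
q = ½ρv² = ½ × 0.819 × 55.9² = 1280 Pa.
CL = W/(q·S) = 14224 / (1280 × 16.7) = 0.6656.
CD = 0.0261 + 0.0356 × 0.6656² = 0.04187.
D = q·S·CD = 1280 × 16.7 × 0.04187 = 894.8 N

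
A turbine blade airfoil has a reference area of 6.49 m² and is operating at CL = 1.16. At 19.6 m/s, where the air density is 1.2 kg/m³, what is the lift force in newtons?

L = ½ρv²S·CL = ½ × 1.2 × 19.6² × 6.49 × 1.16 = 1740 N

L = 1740 N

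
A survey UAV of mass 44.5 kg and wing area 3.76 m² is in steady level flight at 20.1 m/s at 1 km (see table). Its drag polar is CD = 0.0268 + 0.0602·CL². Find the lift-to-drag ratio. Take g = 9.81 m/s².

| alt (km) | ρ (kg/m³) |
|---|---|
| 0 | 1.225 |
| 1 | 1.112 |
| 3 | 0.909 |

At 1 km, from the table: ρ = 1.112 kg/m³.
Level flight ⇒ L = W = m·g = 44.5 × 9.81 = 436.55 N.
Dynamic pressure q = 0.5 × 1.112 × 20.1² = 224.6 Pa.
Required CL = L/(qS) = 436.55/(224.6·3.76) = 0.5169.
CD = 0.0268 + 0.0602 × 0.5169² = 0.04288.
L/D = CL/CD = 0.5169 / 0.04288 = 12.1

L/D = 12.1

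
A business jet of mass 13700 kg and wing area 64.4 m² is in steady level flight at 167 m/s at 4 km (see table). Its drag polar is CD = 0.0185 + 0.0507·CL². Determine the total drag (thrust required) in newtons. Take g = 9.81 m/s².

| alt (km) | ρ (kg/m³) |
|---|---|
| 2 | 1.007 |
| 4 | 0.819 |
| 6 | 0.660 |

At 4 km, from the table: ρ = 0.819 kg/m³.
In steady level flight, lift balances weight: W = mg = 13700 × 9.81 = 1.344×10^5 N.
Dynamic pressure q = 0.5 × 0.819 × 167² = 11420 Pa.
Required CL = L/(qS) = 1.344×10^5/(11420·64.4) = 0.1827.
CD = 0.0185 + 0.0507 × 0.1827² = 0.02019.
D = q·S·CD = 11420 × 64.4 × 0.02019 = 14850 N

D = 14900 N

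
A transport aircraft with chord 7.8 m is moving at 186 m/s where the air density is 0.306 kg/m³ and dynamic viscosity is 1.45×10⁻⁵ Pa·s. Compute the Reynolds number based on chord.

Re = ρ·v·c/μ = 0.306 × 186 × 7.8 / (1.45×10⁻⁵) = 3.06×10^7

Re = 3.06×10^7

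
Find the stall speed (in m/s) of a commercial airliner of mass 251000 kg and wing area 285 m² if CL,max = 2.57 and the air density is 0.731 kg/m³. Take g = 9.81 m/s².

At stall, lift equals weight: L = W = m·g = 251000 × 9.81 = 2.462×10^6 N.
From L = ½ρV²S·CL,max = W: V_stall = √(2W/(ρSCL,max)) = √(2·2.462×10^6/(0.731·285·2.57))
V_stall = √9198 = 95.9 m/s

V_stall = 95.9 m/s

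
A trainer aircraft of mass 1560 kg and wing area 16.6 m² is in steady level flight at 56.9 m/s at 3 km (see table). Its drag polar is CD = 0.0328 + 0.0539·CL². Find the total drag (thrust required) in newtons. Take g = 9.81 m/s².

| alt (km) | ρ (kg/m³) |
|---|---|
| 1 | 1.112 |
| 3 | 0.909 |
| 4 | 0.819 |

D = 1320 N

At 3 km, from the table: ρ = 0.909 kg/m³.
In steady level flight, lift balances weight: W = mg = 1560 × 9.81 = 15304 N.
q = ½ρv² = ½ × 0.909 × 56.9² = 1471 Pa.
CL = W/(q·S) = 15304 / (1471 × 16.6) = 0.6265.
CD = 0.0328 + 0.0539 × 0.6265² = 0.05396.
D = q·S·CD = 1471 × 16.6 × 0.05396 = 1318 N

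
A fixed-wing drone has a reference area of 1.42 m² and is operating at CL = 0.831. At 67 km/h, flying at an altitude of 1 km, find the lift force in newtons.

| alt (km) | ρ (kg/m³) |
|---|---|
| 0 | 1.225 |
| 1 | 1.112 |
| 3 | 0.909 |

At 1 km, from the table: ρ = 1.112 kg/m³.
Convert speed: v = 67 km/h ÷ 3.6 = 18.61 m/s.
L = ½ρv²S·CL = ½ × 1.112 × 18.61² × 1.42 × 0.831 = 227 N

L = 227 N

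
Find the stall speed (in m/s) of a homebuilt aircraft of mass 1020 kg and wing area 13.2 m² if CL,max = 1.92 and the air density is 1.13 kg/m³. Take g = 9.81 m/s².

At stall, lift equals weight: L = W = m·g = 1020 × 9.81 = 10010 N.
From L = ½ρV²S·CL,max = W: V_stall = √(2W/(ρSCL,max)) = √(2·10010/(1.13·13.2·1.92))
V_stall = √698.8 = 26.4 m/s

V_stall = 26.4 m/s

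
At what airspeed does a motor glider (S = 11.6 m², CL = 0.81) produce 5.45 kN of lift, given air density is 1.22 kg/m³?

v = 30.8 m/s

L = ½ρv²S·CL ⇒ v = √(2L/(ρ·S·CL))
v = √(2 × 5450 / (1.22 × 11.6 × 0.81)) = √950.9 = 30.8 m/s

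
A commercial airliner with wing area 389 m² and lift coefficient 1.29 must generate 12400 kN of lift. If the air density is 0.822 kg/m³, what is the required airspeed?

L = ½ρv²S·CL ⇒ v = √(2L/(ρ·S·CL))
v = √(2 × 1.24×10^7 / (0.822 × 389 × 1.29)) = √60120 = 245 m/s

v = 245 m/s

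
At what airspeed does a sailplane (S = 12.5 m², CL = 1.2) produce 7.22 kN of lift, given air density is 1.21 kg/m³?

L = ½ρv²S·CL ⇒ v = √(2L/(ρ·S·CL))
v = √(2 × 7220 / (1.21 × 12.5 × 1.2)) = √795.6 = 28.2 m/s

v = 28.2 m/s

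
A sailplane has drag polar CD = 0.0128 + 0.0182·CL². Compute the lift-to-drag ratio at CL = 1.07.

L/D = 31.8

CD = 0.0128 + 0.0182 × 1.07² = 0.03364
L/D = CL/CD = 1.07 / 0.03364 = 31.8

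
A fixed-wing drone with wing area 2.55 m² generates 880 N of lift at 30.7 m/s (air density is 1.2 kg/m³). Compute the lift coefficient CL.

From L = ½ρv²S·CL, rearranging gives CL = 2L/(ρv²S).
CL = 2 × 880 / (1.2 × 30.7² × 2.55) = 0.61

CL = 0.61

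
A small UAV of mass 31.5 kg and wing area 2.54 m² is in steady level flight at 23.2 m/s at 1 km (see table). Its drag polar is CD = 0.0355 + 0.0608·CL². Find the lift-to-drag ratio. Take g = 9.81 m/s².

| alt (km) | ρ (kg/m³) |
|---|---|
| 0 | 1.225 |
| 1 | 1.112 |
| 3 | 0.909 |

L/D = 8.93

At 1 km, from the table: ρ = 1.112 kg/m³.
In steady level flight, lift balances weight: W = mg = 31.5 × 9.81 = 309.02 N.
q = ½ρv² = ½ × 1.112 × 23.2² = 299.3 Pa.
CL = W/(q·S) = 309.02 / (299.3 × 2.54) = 0.4065.
CD = 0.0355 + 0.0608 × 0.4065² = 0.04555.
L/D = CL/CD = 0.4065 / 0.04555 = 8.93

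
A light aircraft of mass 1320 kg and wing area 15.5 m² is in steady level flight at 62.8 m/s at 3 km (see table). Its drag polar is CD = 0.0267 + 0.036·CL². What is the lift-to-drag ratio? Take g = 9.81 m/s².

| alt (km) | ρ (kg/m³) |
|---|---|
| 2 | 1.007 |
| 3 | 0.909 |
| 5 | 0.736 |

L/D = 13.5

At 3 km, from the table: ρ = 0.909 kg/m³.
Level flight ⇒ L = W = m·g = 1320 × 9.81 = 12949 N.
q = ½ρv² = ½ × 0.909 × 62.8² = 1792 Pa.
CL = 2W/(ρv²S) = 2×12949/(0.909×62.8²×15.5) = 0.4661.
CD = 0.0267 + 0.036 × 0.4661² = 0.03452.
L/D = CL/CD = 0.4661 / 0.03452 = 13.5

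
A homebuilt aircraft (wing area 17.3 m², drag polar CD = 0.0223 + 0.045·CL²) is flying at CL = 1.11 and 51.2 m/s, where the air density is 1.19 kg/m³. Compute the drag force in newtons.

D = 2100 N

CD = 0.0223 + 0.045 × 1.11² = 0.07774
D = ½ρv²S·CD = ½ × 1.19 × 51.2² × 17.3 × 0.07774 = 2100 N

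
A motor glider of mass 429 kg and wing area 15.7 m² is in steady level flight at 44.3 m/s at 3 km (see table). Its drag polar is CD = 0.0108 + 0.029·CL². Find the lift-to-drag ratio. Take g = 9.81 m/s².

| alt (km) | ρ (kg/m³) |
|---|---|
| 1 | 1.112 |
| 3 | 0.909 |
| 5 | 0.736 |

L/D = 22.4

At 3 km, from the table: ρ = 0.909 kg/m³.
In steady level flight, lift balances weight: W = mg = 429 × 9.81 = 4208.5 N.
q = ½ρv² = ½ × 0.909 × 44.3² = 892 Pa.
CL = 2W/(ρv²S) = 2×4208.5/(0.909×44.3²×15.7) = 0.3005.
CD = 0.0108 + 0.029 × 0.3005² = 0.01342.
L/D = CL/CD = 0.3005 / 0.01342 = 22.4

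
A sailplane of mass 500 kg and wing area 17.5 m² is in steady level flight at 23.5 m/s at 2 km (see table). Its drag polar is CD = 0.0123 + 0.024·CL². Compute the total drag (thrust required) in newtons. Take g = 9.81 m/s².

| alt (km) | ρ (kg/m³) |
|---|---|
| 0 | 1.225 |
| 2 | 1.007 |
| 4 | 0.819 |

D = 179 N

At 2 km, from the table: ρ = 1.007 kg/m³.
Level flight ⇒ L = W = m·g = 500 × 9.81 = 4905 N.
Dynamic pressure q = 0.5 × 1.007 × 23.5² = 278.1 Pa.
Required CL = L/(qS) = 4905/(278.1·17.5) = 1.008.
CD = 0.0123 + 0.024 × 1.008² = 0.03669.
D = q·S·CD = 278.1 × 17.5 × 0.03669 = 178.5 N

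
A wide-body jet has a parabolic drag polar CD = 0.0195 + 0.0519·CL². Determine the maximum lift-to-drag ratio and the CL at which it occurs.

(L/D)max = 15.7, at CL = 0.613

For CD = CD0 + K·CL², (L/D)max occurs at CL* = √(CD0/K) and equals 1/(2√(K·CD0)).
(L/D)max = 1/(2√(0.0519 × 0.0195)) = 1/(2 × 0.03181) = 15.7
CL* = √(0.0195/0.0519) = 0.613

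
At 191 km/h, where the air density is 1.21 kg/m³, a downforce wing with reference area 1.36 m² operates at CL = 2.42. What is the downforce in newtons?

L = 5600 N

Convert speed: v = 191 km/h ÷ 3.6 = 53.06 m/s.
L = ½ρv²S·CL = ½ × 1.21 × 53.06² × 1.36 × 2.42 = 5600 N ≈ 5.6 kN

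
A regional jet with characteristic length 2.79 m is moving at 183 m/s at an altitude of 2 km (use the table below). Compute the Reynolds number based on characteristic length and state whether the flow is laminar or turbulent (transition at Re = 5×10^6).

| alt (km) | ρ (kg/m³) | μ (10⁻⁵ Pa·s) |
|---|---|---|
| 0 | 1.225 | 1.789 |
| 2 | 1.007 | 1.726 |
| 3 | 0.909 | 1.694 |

Re = 2.98×10^7 (turbulent)

At 2 km, from the table: ρ = 1.007 kg/m³, μ = 1.726×10⁻⁵ Pa·s.
Re = ρ·v·c/μ = 1.007 × 183 × 2.79 / (1.726×10⁻⁵) = 2.98×10^7
Since 2.98×10^7 > 5×10^6, the flow is turbulent.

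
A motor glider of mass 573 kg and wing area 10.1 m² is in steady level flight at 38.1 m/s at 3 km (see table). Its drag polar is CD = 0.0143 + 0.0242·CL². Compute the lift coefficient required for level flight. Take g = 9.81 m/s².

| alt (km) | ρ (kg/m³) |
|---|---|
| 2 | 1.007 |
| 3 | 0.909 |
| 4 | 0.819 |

CL = 0.844

At 3 km, from the table: ρ = 0.909 kg/m³.
Level flight ⇒ L = W = m·g = 573 × 9.81 = 5621.1 N.
Dynamic pressure q = 0.5 × 0.909 × 38.1² = 659.8 Pa.
CL = W/(q·S) = 5621.1 / (659.8 × 10.1) = 0.8436.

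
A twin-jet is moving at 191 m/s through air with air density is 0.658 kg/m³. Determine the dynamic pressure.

q = ½ρv² = ½ × 0.658 × 191² = 12000 Pa

q = 12000 Pa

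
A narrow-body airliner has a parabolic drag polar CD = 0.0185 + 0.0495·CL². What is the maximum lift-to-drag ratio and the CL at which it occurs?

(L/D)max = 16.5, at CL = 0.611

For CD = CD0 + K·CL², (L/D)max occurs at CL* = √(CD0/K) and equals 1/(2√(K·CD0)).
(L/D)max = 1/(2√(0.0495 × 0.0185)) = 1/(2 × 0.03026) = 16.5
CL* = √(0.0185/0.0495) = 0.611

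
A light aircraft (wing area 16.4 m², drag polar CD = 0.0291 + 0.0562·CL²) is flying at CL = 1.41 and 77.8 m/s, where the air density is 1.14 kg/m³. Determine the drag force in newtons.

CD = 0.0291 + 0.0562 × 1.41² = 0.1408
D = ½ρv²S·CD = ½ × 1.14 × 77.8² × 16.4 × 0.1408 = 7970 N

D = 7970 N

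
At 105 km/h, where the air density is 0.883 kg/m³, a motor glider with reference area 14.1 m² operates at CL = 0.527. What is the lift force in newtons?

Convert speed: v = 105 km/h ÷ 3.6 = 29.17 m/s.
L = ½ρv²S·CL = ½ × 0.883 × 29.17² × 14.1 × 0.527 = 2790 N

L = 2790 N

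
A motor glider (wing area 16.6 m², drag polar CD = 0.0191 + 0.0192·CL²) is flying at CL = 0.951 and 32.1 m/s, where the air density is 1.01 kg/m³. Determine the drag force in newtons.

D = 315 N

CD = 0.0191 + 0.0192 × 0.951² = 0.03646
D = ½ρv²S·CD = ½ × 1.01 × 32.1² × 16.6 × 0.03646 = 315 N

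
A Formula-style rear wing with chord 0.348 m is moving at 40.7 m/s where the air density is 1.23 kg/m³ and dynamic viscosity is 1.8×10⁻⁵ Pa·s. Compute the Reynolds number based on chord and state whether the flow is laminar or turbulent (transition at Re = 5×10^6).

Re = ρ·v·c/μ = 1.23 × 40.7 × 0.348 / (1.8×10⁻⁵) = 9.68×10^5
Since 9.68×10^5 < 5×10^6, the flow is laminar.

Re = 9.68×10^5 (laminar)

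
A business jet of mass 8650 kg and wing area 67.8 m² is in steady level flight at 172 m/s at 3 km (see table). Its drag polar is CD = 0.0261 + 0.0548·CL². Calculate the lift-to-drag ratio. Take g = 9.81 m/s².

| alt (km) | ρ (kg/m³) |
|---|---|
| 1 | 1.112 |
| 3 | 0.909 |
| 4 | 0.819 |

L/D = 3.5

At 3 km, from the table: ρ = 0.909 kg/m³.
Weight W = mg = 8650 × 9.81 = 84856 N; in level flight L = W.
Dynamic pressure q = 0.5 × 0.909 × 172² = 13450 Pa.
CL = 2W/(ρv²S) = 2×84856/(0.909×172²×67.8) = 0.09308.
CD = 0.0261 + 0.0548 × 0.09308² = 0.02657.
L/D = CL/CD = 0.09308 / 0.02657 = 3.5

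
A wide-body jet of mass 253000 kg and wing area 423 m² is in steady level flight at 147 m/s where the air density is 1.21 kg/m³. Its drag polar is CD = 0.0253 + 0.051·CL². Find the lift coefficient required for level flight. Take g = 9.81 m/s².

Level flight ⇒ L = W = m·g = 253000 × 9.81 = 2.4819×10^6 N.
Dynamic pressure q = 0.5 × 1.21 × 147² = 13070 Pa.
Required CL = L/(qS) = 2.4819×10^6/(13070·423) = 0.4488.

CL = 0.449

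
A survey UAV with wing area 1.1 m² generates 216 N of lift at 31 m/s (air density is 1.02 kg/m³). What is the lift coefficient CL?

CL = 0.401

From L = ½ρv²S·CL, rearranging gives CL = 2L/(ρv²S).
CL = 2 × 216 / (1.02 × 31² × 1.1) = 0.401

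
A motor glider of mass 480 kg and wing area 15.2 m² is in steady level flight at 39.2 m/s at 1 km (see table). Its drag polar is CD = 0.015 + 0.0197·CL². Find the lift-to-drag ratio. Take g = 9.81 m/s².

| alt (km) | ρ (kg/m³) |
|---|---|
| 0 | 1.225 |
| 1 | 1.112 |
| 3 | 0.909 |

L/D = 20.6

At 1 km, from the table: ρ = 1.112 kg/m³.
In steady level flight, lift balances weight: W = mg = 480 × 9.81 = 4708.8 N.
Dynamic pressure q = 0.5 × 1.112 × 39.2² = 854.4 Pa.
Required CL = L/(qS) = 4708.8/(854.4·15.2) = 0.3626.
CD = 0.015 + 0.0197 × 0.3626² = 0.01759.
L/D = CL/CD = 0.3626 / 0.01759 = 20.6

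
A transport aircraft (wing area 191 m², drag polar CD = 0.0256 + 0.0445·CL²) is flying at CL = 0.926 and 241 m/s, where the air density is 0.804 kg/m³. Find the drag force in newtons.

D = 2.84×10^5 N

CD = 0.0256 + 0.0445 × 0.926² = 0.06376
D = ½ρv²S·CD = ½ × 0.804 × 241² × 191 × 0.06376 = 2.84×10^5 N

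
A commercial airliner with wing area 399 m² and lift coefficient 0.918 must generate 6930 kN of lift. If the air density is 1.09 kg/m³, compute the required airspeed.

L = ½ρv²S·CL ⇒ v = √(2L/(ρ·S·CL))
v = √(2 × 6.93×10^6 / (1.09 × 399 × 0.918)) = √34720 = 186 m/s

v = 186 m/s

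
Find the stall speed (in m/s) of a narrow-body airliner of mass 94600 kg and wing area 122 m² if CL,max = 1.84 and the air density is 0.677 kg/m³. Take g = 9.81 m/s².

V_stall = 111 m/s

At stall, lift equals weight: L = W = m·g = 94600 × 9.81 = 9.28×10^5 N.
From L = ½ρV²S·CL,max = W: V_stall = √(2W/(ρSCL,max)) = √(2·9.28×10^5/(0.677·122·1.84))
V_stall = √12210 = 111 m/s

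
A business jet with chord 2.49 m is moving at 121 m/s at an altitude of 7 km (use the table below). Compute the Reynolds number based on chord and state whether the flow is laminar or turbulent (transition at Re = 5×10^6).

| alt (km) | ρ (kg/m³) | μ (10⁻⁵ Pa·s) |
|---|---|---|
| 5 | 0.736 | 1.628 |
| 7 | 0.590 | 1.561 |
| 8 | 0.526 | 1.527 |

At 7 km, from the table: ρ = 0.590 kg/m³, μ = 1.561×10⁻⁵ Pa·s.
Re = ρ·v·c/μ = 0.59 × 121 × 2.49 / (1.561×10⁻⁵) = 1.14×10^7
Since 1.14×10^7 > 5×10^6, the flow is turbulent.

Re = 1.14×10^7 (turbulent)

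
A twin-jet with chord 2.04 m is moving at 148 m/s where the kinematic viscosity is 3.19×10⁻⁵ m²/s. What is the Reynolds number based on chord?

Re = 9.46×10^6

Re = v·c/ν = 148 × 2.04 / (3.19×10⁻⁵) = 9.46×10^6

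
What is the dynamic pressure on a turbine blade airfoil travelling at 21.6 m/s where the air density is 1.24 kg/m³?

q = ½ρv² = ½ × 1.24 × 21.6² = 289 Pa

q = 289 Pa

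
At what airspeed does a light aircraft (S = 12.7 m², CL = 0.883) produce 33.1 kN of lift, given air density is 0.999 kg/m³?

L = ½ρv²S·CL ⇒ v = √(2L/(ρ·S·CL))
v = √(2 × 33100 / (0.999 × 12.7 × 0.883)) = √5909 = 76.9 m/s

v = 76.9 m/s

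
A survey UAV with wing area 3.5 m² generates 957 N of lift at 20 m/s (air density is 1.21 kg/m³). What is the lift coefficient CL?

CL = 1.13

From L = ½ρv²S·CL, rearranging gives CL = 2L/(ρv²S).
CL = 2 × 957 / (1.21 × 20² × 3.5) = 1.13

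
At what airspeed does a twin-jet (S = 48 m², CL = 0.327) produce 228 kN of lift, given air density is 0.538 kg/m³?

L = ½ρv²S·CL ⇒ v = √(2L/(ρ·S·CL))
v = √(2 × 2.28×10^5 / (0.538 × 48 × 0.327)) = √54000 = 232 m/s

v = 232 m/s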